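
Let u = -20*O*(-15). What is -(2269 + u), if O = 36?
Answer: -13069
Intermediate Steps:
u = 10800 (u = -20*36*(-15) = -720*(-15) = 10800)
-(2269 + u) = -(2269 + 10800) = -1*13069 = -13069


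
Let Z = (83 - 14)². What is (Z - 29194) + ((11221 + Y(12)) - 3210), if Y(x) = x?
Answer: -16410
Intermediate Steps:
Z = 4761 (Z = 69² = 4761)
(Z - 29194) + ((11221 + Y(12)) - 3210) = (4761 - 29194) + ((11221 + 12) - 3210) = -24433 + (11233 - 3210) = -24433 + 8023 = -16410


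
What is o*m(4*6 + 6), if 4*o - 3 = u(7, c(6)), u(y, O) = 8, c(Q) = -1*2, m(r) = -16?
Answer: -44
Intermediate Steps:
c(Q) = -2
o = 11/4 (o = ¾ + (¼)*8 = ¾ + 2 = 11/4 ≈ 2.7500)
o*m(4*6 + 6) = (11/4)*(-16) = -44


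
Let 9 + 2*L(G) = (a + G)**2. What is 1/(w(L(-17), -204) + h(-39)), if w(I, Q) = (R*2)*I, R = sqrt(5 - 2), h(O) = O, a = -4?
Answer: 13/186117 + 48*sqrt(3)/62039 ≈ 0.0014099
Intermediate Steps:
L(G) = -9/2 + (-4 + G)**2/2
R = sqrt(3) ≈ 1.7320
w(I, Q) = 2*I*sqrt(3) (w(I, Q) = (sqrt(3)*2)*I = (2*sqrt(3))*I = 2*I*sqrt(3))
1/(w(L(-17), -204) + h(-39)) = 1/(2*(-9/2 + (-4 - 17)**2/2)*sqrt(3) - 39) = 1/(2*(-9/2 + (1/2)*(-21)**2)*sqrt(3) - 39) = 1/(2*(-9/2 + (1/2)*441)*sqrt(3) - 39) = 1/(2*(-9/2 + 441/2)*sqrt(3) - 39) = 1/(2*216*sqrt(3) - 39) = 1/(432*sqrt(3) - 39) = 1/(-39 + 432*sqrt(3))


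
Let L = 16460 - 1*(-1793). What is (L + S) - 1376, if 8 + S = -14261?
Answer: 2608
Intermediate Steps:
S = -14269 (S = -8 - 14261 = -14269)
L = 18253 (L = 16460 + 1793 = 18253)
(L + S) - 1376 = (18253 - 14269) - 1376 = 3984 - 1376 = 2608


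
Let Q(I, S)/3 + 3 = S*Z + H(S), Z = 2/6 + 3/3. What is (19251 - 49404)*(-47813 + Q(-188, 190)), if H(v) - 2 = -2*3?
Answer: 1419422322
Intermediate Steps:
H(v) = -4 (H(v) = 2 - 2*3 = 2 - 6 = -4)
Z = 4/3 (Z = 2*(⅙) + 3*(⅓) = ⅓ + 1 = 4/3 ≈ 1.3333)
Q(I, S) = -21 + 4*S (Q(I, S) = -9 + 3*(S*(4/3) - 4) = -9 + 3*(4*S/3 - 4) = -9 + 3*(-4 + 4*S/3) = -9 + (-12 + 4*S) = -21 + 4*S)
(19251 - 49404)*(-47813 + Q(-188, 190)) = (19251 - 49404)*(-47813 + (-21 + 4*190)) = -30153*(-47813 + (-21 + 760)) = -30153*(-47813 + 739) = -30153*(-47074) = 1419422322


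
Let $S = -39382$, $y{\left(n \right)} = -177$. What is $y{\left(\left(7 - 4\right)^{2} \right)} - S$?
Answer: $39205$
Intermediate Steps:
$y{\left(\left(7 - 4\right)^{2} \right)} - S = -177 - -39382 = -177 + 39382 = 39205$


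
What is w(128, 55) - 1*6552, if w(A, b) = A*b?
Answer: 488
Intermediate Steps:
w(128, 55) - 1*6552 = 128*55 - 1*6552 = 7040 - 6552 = 488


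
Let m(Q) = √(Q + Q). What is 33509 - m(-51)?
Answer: 33509 - I*√102 ≈ 33509.0 - 10.1*I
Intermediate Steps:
m(Q) = √2*√Q (m(Q) = √(2*Q) = √2*√Q)
33509 - m(-51) = 33509 - √2*√(-51) = 33509 - √2*I*√51 = 33509 - I*√102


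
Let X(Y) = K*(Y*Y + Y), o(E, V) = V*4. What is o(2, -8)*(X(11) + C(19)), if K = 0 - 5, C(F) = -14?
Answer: 21568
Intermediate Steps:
o(E, V) = 4*V
K = -5
X(Y) = -5*Y - 5*Y**2 (X(Y) = -5*(Y*Y + Y) = -5*(Y**2 + Y) = -5*(Y + Y**2) = -5*Y - 5*Y**2)
o(2, -8)*(X(11) + C(19)) = (4*(-8))*(-5*11*(1 + 11) - 14) = -32*(-5*11*12 - 14) = -32*(-660 - 14) = -32*(-674) = 21568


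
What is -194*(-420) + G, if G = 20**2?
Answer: 81880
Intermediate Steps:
G = 400
-194*(-420) + G = -194*(-420) + 400 = 81480 + 400 = 81880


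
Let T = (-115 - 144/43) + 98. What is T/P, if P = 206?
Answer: -875/8858 ≈ -0.098781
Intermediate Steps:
T = -875/43 (T = (-115 - 144*1/43) + 98 = (-115 - 144/43) + 98 = -5089/43 + 98 = -875/43 ≈ -20.349)
T/P = -875/43/206 = -875/43*1/206 = -875/8858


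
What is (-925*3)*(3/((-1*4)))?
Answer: 8325/4 ≈ 2081.3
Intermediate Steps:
(-925*3)*(3/((-1*4))) = -8325/(-4) = -8325*(-1)/4 = -2775*(-¾) = 8325/4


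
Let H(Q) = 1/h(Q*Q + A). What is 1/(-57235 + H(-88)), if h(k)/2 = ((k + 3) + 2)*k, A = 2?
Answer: -120078492/6872692489619 ≈ -1.7472e-5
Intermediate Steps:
h(k) = 2*k*(5 + k) (h(k) = 2*(((k + 3) + 2)*k) = 2*(((3 + k) + 2)*k) = 2*((5 + k)*k) = 2*(k*(5 + k)) = 2*k*(5 + k))
H(Q) = 1/(2*(2 + Q²)*(7 + Q²)) (H(Q) = 1/(2*(Q*Q + 2)*(5 + (Q*Q + 2))) = 1/(2*(Q² + 2)*(5 + (Q² + 2))) = 1/(2*(2 + Q²)*(5 + (2 + Q²))) = 1/(2*(2 + Q²)*(7 + Q²)))
1/(-57235 + H(-88)) = 1/(-57235 + 1/(2*(2 + (-88)²)*(7 + (-88)²))) = 1/(-57235 + 1/(2*(2 + 7744)*(7 + 7744))) = 1/(-57235 + (½)/(7746*7751)) = 1/(-57235 + (½)*(1/7746)*(1/7751)) = 1/(-57235 + 1/120078492) = 1/(-6872692489619/120078492) = -120078492/6872692489619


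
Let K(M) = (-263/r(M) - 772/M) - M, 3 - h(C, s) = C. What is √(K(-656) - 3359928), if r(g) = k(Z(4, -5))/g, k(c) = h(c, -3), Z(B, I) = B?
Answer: 3*I*√2638646143/82 ≈ 1879.3*I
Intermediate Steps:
h(C, s) = 3 - C
k(c) = 3 - c
r(g) = -1/g (r(g) = (3 - 1*4)/g = (3 - 4)/g = -1/g)
K(M) = -772/M + 262*M (K(M) = (-263*(-M) - 772/M) - M = (-(-263)*M - 772/M) - M = (263*M - 772/M) - M = (-772/M + 263*M) - M = -772/M + 262*M)
√(K(-656) - 3359928) = √((-772/(-656) + 262*(-656)) - 3359928) = √((-772*(-1/656) - 171872) - 3359928) = √((193/164 - 171872) - 3359928) = √(-28186815/164 - 3359928) = √(-579215007/164) = 3*I*√2638646143/82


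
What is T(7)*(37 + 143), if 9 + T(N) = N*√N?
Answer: -1620 + 1260*√7 ≈ 1713.6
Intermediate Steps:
T(N) = -9 + N^(3/2) (T(N) = -9 + N*√N = -9 + N^(3/2))
T(7)*(37 + 143) = (-9 + 7^(3/2))*(37 + 143) = (-9 + 7*√7)*180 = -1620 + 1260*√7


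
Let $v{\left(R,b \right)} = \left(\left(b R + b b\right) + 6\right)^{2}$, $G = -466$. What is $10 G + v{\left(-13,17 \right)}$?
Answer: $816$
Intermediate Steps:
$v{\left(R,b \right)} = \left(6 + b^{2} + R b\right)^{2}$ ($v{\left(R,b \right)} = \left(\left(R b + b^{2}\right) + 6\right)^{2} = \left(\left(b^{2} + R b\right) + 6\right)^{2} = \left(6 + b^{2} + R b\right)^{2}$)
$10 G + v{\left(-13,17 \right)} = 10 \left(-466\right) + \left(6 + 17^{2} - 221\right)^{2} = -4660 + \left(6 + 289 - 221\right)^{2} = -4660 + 74^{2} = -4660 + 5476 = 816$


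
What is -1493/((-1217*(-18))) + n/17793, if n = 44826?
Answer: 35384941/14436054 ≈ 2.4511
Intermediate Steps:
-1493/((-1217*(-18))) + n/17793 = -1493/((-1217*(-18))) + 44826/17793 = -1493/21906 + 44826*(1/17793) = -1493*1/21906 + 14942/5931 = -1493/21906 + 14942/5931 = 35384941/14436054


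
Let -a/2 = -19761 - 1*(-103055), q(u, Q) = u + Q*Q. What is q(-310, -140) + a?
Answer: -147298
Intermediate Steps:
q(u, Q) = u + Q²
a = -166588 (a = -2*(-19761 - 1*(-103055)) = -2*(-19761 + 103055) = -2*83294 = -166588)
q(-310, -140) + a = (-310 + (-140)²) - 166588 = (-310 + 19600) - 166588 = 19290 - 166588 = -147298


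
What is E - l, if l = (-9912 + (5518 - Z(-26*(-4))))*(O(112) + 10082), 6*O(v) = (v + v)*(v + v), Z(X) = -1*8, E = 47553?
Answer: 80945861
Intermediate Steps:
Z(X) = -8
O(v) = 2*v²/3 (O(v) = ((v + v)*(v + v))/6 = ((2*v)*(2*v))/6 = (4*v²)/6 = 2*v²/3)
l = -80898308 (l = (-9912 + (5518 - 1*(-8)))*((⅔)*112² + 10082) = (-9912 + (5518 + 8))*((⅔)*12544 + 10082) = (-9912 + 5526)*(25088/3 + 10082) = -4386*55334/3 = -80898308)
E - l = 47553 - 1*(-80898308) = 47553 + 80898308 = 80945861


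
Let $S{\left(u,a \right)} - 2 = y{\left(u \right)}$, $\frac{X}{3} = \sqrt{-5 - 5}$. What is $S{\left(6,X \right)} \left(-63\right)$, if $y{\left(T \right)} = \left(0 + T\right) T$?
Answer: $-2394$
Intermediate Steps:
$X = 3 i \sqrt{10}$ ($X = 3 \sqrt{-5 - 5} = 3 \sqrt{-10} = 3 i \sqrt{10} \approx 9.4868 i$)
$y{\left(T \right)} = T^{2}$ ($y{\left(T \right)} = T T = T^{2}$)
$S{\left(u,a \right)} = 2 + u^{2}$
$S{\left(6,X \right)} \left(-63\right) = \left(2 + 6^{2}\right) \left(-63\right) = \left(2 + 36\right) \left(-63\right) = 38 \left(-63\right) = -2394$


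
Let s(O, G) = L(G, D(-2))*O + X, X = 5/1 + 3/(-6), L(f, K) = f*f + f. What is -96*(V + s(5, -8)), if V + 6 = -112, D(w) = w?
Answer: -15984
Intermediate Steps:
V = -118 (V = -6 - 112 = -118)
L(f, K) = f + f**2 (L(f, K) = f**2 + f = f + f**2)
X = 9/2 (X = 5*1 + 3*(-1/6) = 5 - 1/2 = 9/2 ≈ 4.5000)
s(O, G) = 9/2 + G*O*(1 + G) (s(O, G) = (G*(1 + G))*O + 9/2 = G*O*(1 + G) + 9/2 = 9/2 + G*O*(1 + G))
-96*(V + s(5, -8)) = -96*(-118 + (9/2 - 8*5*(1 - 8))) = -96*(-118 + (9/2 - 8*5*(-7))) = -96*(-118 + (9/2 + 280)) = -96*(-118 + 569/2) = -96*333/2 = -15984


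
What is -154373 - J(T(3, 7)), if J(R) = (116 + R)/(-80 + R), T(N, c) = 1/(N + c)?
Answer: -123342866/799 ≈ -1.5437e+5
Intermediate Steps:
J(R) = (116 + R)/(-80 + R)
-154373 - J(T(3, 7)) = -154373 - (116 + 1/(3 + 7))/(-80 + 1/(3 + 7)) = -154373 - (116 + 1/10)/(-80 + 1/10) = -154373 - (116 + ⅒)/(-80 + ⅒) = -154373 - 1161/((-799/10)*10) = -154373 - (-10)*1161/(799*10) = -154373 - 1*(-1161/799) = -154373 + 1161/799 = -123342866/799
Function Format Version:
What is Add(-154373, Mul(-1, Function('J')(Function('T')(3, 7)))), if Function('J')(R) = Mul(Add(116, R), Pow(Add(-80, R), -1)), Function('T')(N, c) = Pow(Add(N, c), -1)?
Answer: Rational(-123342866, 799) ≈ -1.5437e+5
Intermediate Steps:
Function('J')(R) = Mul(Pow(Add(-80, R), -1), Add(116, R))
Add(-154373, Mul(-1, Function('J')(Function('T')(3, 7)))) = Add(-154373, Mul(-1, Mul(Pow(Add(-80, Pow(Add(3, 7), -1)), -1), Add(116, Pow(Add(3, 7), -1))))) = Add(-154373, Mul(-1, Mul(Pow(Add(-80, Pow(10, -1)), -1), Add(116, Pow(10, -1))))) = Add(-154373, Mul(-1, Mul(Pow(Add(-80, Rational(1, 10)), -1), Add(116, Rational(1, 10))))) = Add(-154373, Mul(-1, Mul(Pow(Rational(-799, 10), -1), Rational(1161, 10)))) = Add(-154373, Mul(-1, Mul(Rational(-10, 799), Rational(1161, 10)))) = Add(-154373, Mul(-1, Rational(-1161, 799))) = Add(-154373, Rational(1161, 799)) = Rational(-123342866, 799)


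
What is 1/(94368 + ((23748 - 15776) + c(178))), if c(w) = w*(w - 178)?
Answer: 1/102340 ≈ 9.7713e-6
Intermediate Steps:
c(w) = w*(-178 + w)
1/(94368 + ((23748 - 15776) + c(178))) = 1/(94368 + ((23748 - 15776) + 178*(-178 + 178))) = 1/(94368 + (7972 + 178*0)) = 1/(94368 + (7972 + 0)) = 1/(94368 + 7972) = 1/102340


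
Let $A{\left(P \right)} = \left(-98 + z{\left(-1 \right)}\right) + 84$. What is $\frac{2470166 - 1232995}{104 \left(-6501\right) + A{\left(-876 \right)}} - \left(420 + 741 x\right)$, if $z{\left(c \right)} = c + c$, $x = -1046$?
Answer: $\frac{523765938749}{676120} \approx 7.7466 \cdot 10^{5}$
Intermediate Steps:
$z{\left(c \right)} = 2 c$
$A{\left(P \right)} = -16$ ($A{\left(P \right)} = \left(-98 + 2 \left(-1\right)\right) + 84 = \left(-98 - 2\right) + 84 = -100 + 84 = -16$)
$\frac{2470166 - 1232995}{104 \left(-6501\right) + A{\left(-876 \right)}} - \left(420 + 741 x\right) = \frac{2470166 - 1232995}{104 \left(-6501\right) - 16} - -774666 = \frac{1237171}{-676104 - 16} + \left(-420 + 775086\right) = \frac{1237171}{-676120} + 774666 = 1237171 \left(- \frac{1}{676120}\right) + 774666 = - \frac{1237171}{676120} + 774666 = \frac{523765938749}{676120}$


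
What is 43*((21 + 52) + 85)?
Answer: 6794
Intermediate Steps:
43*((21 + 52) + 85) = 43*(73 + 85) = 43*158 = 6794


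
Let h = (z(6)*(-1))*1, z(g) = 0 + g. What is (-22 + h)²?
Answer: 784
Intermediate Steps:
z(g) = g
h = -6 (h = (6*(-1))*1 = -6*1 = -6)
(-22 + h)² = (-22 - 6)² = (-28)² = 784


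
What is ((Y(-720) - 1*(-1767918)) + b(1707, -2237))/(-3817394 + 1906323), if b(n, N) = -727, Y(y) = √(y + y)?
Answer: -1767191/1911071 - 12*I*√10/1911071 ≈ -0.92471 - 1.9857e-5*I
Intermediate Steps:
Y(y) = √2*√y (Y(y) = √(2*y) = √2*√y)
((Y(-720) - 1*(-1767918)) + b(1707, -2237))/(-3817394 + 1906323) = ((√2*√(-720) - 1*(-1767918)) - 727)/(-3817394 + 1906323) = ((√2*(12*I*√5) + 1767918) - 727)/(-1911071) = ((12*I*√10 + 1767918) - 727)*(-1/1911071) = ((1767918 + 12*I*√10) - 727)*(-1/1911071) = (1767191 + 12*I*√10)*(-1/1911071) = -1767191/1911071 - 12*I*√10/1911071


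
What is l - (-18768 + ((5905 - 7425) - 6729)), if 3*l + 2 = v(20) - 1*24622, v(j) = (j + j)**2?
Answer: 58027/3 ≈ 19342.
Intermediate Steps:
v(j) = 4*j**2 (v(j) = (2*j)**2 = 4*j**2)
l = -23024/3 (l = -2/3 + (4*20**2 - 1*24622)/3 = -2/3 + (4*400 - 24622)/3 = -2/3 + (1600 - 24622)/3 = -2/3 + (1/3)*(-23022) = -2/3 - 7674 = -23024/3 ≈ -7674.7)
l - (-18768 + ((5905 - 7425) - 6729)) = -23024/3 - (-18768 + ((5905 - 7425) - 6729)) = -23024/3 - (-18768 + (-1520 - 6729)) = -23024/3 - (-18768 - 8249) = -23024/3 - 1*(-27017) = -23024/3 + 27017 = 58027/3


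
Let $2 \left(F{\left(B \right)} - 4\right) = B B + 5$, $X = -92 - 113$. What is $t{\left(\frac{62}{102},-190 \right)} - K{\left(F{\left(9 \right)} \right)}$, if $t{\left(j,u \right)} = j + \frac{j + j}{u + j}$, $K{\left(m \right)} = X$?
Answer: $\frac{101281112}{492609} \approx 205.6$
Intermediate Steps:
$X = -205$ ($X = -92 - 113 = -205$)
$F{\left(B \right)} = \frac{13}{2} + \frac{B^{2}}{2}$ ($F{\left(B \right)} = 4 + \frac{B B + 5}{2} = 4 + \frac{B^{2} + 5}{2} = 4 + \frac{5 + B^{2}}{2} = 4 + \left(\frac{5}{2} + \frac{B^{2}}{2}\right) = \frac{13}{2} + \frac{B^{2}}{2}$)
$K{\left(m \right)} = -205$
$t{\left(j,u \right)} = j + \frac{2 j}{j + u}$
$t{\left(\frac{62}{102},-190 \right)} - K{\left(F{\left(9 \right)} \right)} = \frac{\frac{62}{102} \left(2 + \frac{62}{102} - 190\right)}{\frac{62}{102} - 190} - -205 = \frac{62 \cdot \frac{1}{102} \left(2 + 62 \cdot \frac{1}{102} - 190\right)}{62 \cdot \frac{1}{102} - 190} + 205 = \frac{31 \left(2 + \frac{31}{51} - 190\right)}{51 \left(\frac{31}{51} - 190\right)} + 205 = \frac{31}{51} \frac{1}{- \frac{9659}{51}} \left(- \frac{9557}{51}\right) + 205 = \frac{31}{51} \left(- \frac{51}{9659}\right) \left(- \frac{9557}{51}\right) + 205 = \frac{296267}{492609} + 205 = \frac{101281112}{492609}$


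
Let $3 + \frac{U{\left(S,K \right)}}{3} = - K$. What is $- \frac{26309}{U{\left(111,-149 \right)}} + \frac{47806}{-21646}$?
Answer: $- \frac{295211821}{4740474} \approx -62.275$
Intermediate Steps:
$U{\left(S,K \right)} = -9 - 3 K$ ($U{\left(S,K \right)} = -9 + 3 \left(- K\right) = -9 - 3 K$)
$- \frac{26309}{U{\left(111,-149 \right)}} + \frac{47806}{-21646} = - \frac{26309}{-9 - -447} + \frac{47806}{-21646} = - \frac{26309}{-9 + 447} + 47806 \left(- \frac{1}{21646}\right) = - \frac{26309}{438} - \frac{23903}{10823} = - \frac{295211821}{4740474}$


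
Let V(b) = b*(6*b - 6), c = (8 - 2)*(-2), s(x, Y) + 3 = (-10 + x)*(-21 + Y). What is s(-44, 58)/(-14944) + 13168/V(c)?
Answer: 24831941/1748448 ≈ 14.202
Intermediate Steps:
s(x, Y) = -3 + (-21 + Y)*(-10 + x) (s(x, Y) = -3 + (-10 + x)*(-21 + Y) = -3 + (-21 + Y)*(-10 + x))
c = -12 (c = 6*(-2) = -12)
V(b) = b*(-6 + 6*b)
s(-44, 58)/(-14944) + 13168/V(c) = (207 - 21*(-44) - 10*58 + 58*(-44))/(-14944) + 13168/((6*(-12)*(-1 - 12))) = (207 + 924 - 580 - 2552)*(-1/14944) + 13168/((6*(-12)*(-13))) = -2001*(-1/14944) + 13168/936 = 2001/14944 + 13168*(1/936) = 2001/14944 + 1646/117 = 24831941/1748448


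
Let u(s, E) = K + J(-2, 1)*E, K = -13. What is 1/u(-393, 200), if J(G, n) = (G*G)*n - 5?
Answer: -1/213 ≈ -0.0046948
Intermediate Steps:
J(G, n) = -5 + n*G² (J(G, n) = G²*n - 5 = n*G² - 5 = -5 + n*G²)
u(s, E) = -13 - E (u(s, E) = -13 + (-5 + 1*(-2)²)*E = -13 + (-5 + 1*4)*E = -13 + (-5 + 4)*E = -13 - E)
1/u(-393, 200) = 1/(-13 - 1*200) = 1/(-13 - 200) = 1/(-213) = -1/213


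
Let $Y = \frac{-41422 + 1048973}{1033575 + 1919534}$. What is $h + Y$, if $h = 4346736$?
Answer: $\frac{12836386209775}{2953109} \approx 4.3467 \cdot 10^{6}$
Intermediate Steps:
$Y = \frac{1007551}{2953109} \approx 0.34118$
$h + Y = 4346736 + \frac{1007551}{2953109} = \frac{12836386209775}{2953109}$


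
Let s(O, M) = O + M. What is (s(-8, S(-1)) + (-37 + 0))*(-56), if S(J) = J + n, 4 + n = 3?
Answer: 2632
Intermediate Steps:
n = -1 (n = -4 + 3 = -1)
S(J) = -1 + J (S(J) = J - 1 = -1 + J)
s(O, M) = M + O
(s(-8, S(-1)) + (-37 + 0))*(-56) = (((-1 - 1) - 8) + (-37 + 0))*(-56) = ((-2 - 8) - 37)*(-56) = (-10 - 37)*(-56) = -47*(-56) = 2632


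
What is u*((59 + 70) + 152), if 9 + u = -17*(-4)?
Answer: 16579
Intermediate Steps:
u = 59 (u = -9 - 17*(-4) = -9 + 68 = 59)
u*((59 + 70) + 152) = 59*((59 + 70) + 152) = 59*(129 + 152) = 59*281 = 16579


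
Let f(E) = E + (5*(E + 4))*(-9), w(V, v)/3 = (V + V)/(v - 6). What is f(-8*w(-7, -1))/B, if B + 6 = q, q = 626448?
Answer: 322/104407 ≈ 0.0030841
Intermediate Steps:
w(V, v) = 6*V/(-6 + v) (w(V, v) = 3*((V + V)/(v - 6)) = 3*((2*V)/(-6 + v)) = 3*(2*V/(-6 + v)) = 6*V/(-6 + v))
f(E) = -180 - 44*E (f(E) = E + (5*(4 + E))*(-9) = E + (20 + 5*E)*(-9) = E + (-180 - 45*E) = -180 - 44*E)
B = 626442 (B = -6 + 626448 = 626442)
f(-8*w(-7, -1))/B = (-180 - (-352)*6*(-7)/(-6 - 1))/626442 = (-180 - (-352)*6*(-7)/(-7))*(1/626442) = (-180 - (-352)*6*(-7)*(-1/7))*(1/626442) = (-180 - (-352)*6)*(1/626442) = (-180 - 44*(-48))*(1/626442) = (-180 + 2112)*(1/626442) = 1932*(1/626442) = 322/104407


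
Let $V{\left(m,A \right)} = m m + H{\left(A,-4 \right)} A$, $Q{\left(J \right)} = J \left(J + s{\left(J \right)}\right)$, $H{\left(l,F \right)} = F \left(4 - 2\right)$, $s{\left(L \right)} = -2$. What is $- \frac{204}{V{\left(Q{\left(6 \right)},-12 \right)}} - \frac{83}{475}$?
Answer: $- \frac{12723}{26600} \approx -0.47831$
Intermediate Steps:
$H{\left(l,F \right)} = 2 F$ ($H{\left(l,F \right)} = F 2 = 2 F$)
$Q{\left(J \right)} = J \left(-2 + J\right)$ ($Q{\left(J \right)} = J \left(J - 2\right) = J \left(-2 + J\right)$)
$V{\left(m,A \right)} = m^{2} - 8 A$ ($V{\left(m,A \right)} = m m + 2 \left(-4\right) A = m^{2} - 8 A$)
$- \frac{204}{V{\left(Q{\left(6 \right)},-12 \right)}} - \frac{83}{475} = - \frac{204}{\left(6 \left(-2 + 6\right)\right)^{2} - -96} - \frac{83}{475} = - \frac{204}{\left(6 \cdot 4\right)^{2} + 96} - \frac{83}{475} = - \frac{204}{24^{2} + 96} - \frac{83}{475} = - \frac{204}{576 + 96} - \frac{83}{475} = - \frac{204}{672} - \frac{83}{475} = \left(-204\right) \frac{1}{672} - \frac{83}{475} = - \frac{17}{56} - \frac{83}{475} = - \frac{12723}{26600}$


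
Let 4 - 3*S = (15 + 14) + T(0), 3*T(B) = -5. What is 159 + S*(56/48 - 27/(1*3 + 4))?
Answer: 4858/27 ≈ 179.93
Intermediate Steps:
T(B) = -5/3 (T(B) = (⅓)*(-5) = -5/3)
S = -70/9 (S = 4/3 - ((15 + 14) - 5/3)/3 = 4/3 - (29 - 5/3)/3 = 4/3 - ⅓*82/3 = 4/3 - 82/9 = -70/9 ≈ -7.7778)
159 + S*(56/48 - 27/(1*3 + 4)) = 159 - 70*(56/48 - 27/(1*3 + 4))/9 = 159 - 70*(56*(1/48) - 27/(3 + 4))/9 = 159 - 70*(7/6 - 27/7)/9 = 159 - 70/9*(-113/42) = 159 + 565/27 = 4858/27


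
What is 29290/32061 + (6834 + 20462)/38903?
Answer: 2014605926/1247269083 ≈ 1.6152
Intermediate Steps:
29290/32061 + (6834 + 20462)/38903 = 29290*(1/32061) + 27296*(1/38903) = 29290/32061 + 27296/38903 = 2014605926/1247269083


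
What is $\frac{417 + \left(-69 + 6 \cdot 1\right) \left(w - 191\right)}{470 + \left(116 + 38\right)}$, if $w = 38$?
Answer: $\frac{419}{26} \approx 16.115$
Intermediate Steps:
$\frac{417 + \left(-69 + 6 \cdot 1\right) \left(w - 191\right)}{470 + \left(116 + 38\right)} = \frac{417 + \left(-69 + 6 \cdot 1\right) \left(38 - 191\right)}{470 + \left(116 + 38\right)} = \frac{417 + \left(-69 + 6\right) \left(-153\right)}{470 + 154} = \frac{417 - -9639}{624} = \left(417 + 9639\right) \frac{1}{624} = 10056 \cdot \frac{1}{624} = \frac{419}{26}$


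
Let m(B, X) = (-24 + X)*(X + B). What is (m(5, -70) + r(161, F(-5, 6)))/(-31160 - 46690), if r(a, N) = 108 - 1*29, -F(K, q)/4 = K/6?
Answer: -2063/25950 ≈ -0.079499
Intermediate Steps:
F(K, q) = -2*K/3 (F(K, q) = -4*K/6 = -2*K/3)
r(a, N) = 79 (r(a, N) = 108 - 29 = 79)
m(B, X) = (-24 + X)*(B + X)
(m(5, -70) + r(161, F(-5, 6)))/(-31160 - 46690) = (((-70)² - 24*5 - 24*(-70) + 5*(-70)) + 79)/(-31160 - 46690) = ((4900 - 120 + 1680 - 350) + 79)/(-77850) = (6110 + 79)*(-1/77850) = 6189*(-1/77850) = -2063/25950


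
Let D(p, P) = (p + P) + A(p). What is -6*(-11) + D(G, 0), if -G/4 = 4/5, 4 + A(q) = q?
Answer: 278/5 ≈ 55.600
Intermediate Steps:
A(q) = -4 + q
G = -16/5 ≈ -3.2000
D(p, P) = -4 + P + 2*p (D(p, P) = (p + P) + (-4 + p) = (P + p) + (-4 + p) = -4 + P + 2*p)
-6*(-11) + D(G, 0) = -6*(-11) + (-4 + 0 + 2*(-16/5)) = 66 + (-4 + 0 - 32/5) = 66 - 52/5 = 278/5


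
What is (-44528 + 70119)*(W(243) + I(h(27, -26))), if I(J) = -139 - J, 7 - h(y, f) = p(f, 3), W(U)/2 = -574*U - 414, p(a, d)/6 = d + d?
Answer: -7162972082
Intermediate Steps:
p(a, d) = 12*d (p(a, d) = 6*(d + d) = 6*(2*d) = 12*d)
W(U) = -828 - 1148*U (W(U) = 2*(-574*U - 414) = 2*(-414 - 574*U) = -828 - 1148*U)
h(y, f) = -29 (h(y, f) = 7 - 12*3 = 7 - 1*36 = 7 - 36 = -29)
(-44528 + 70119)*(W(243) + I(h(27, -26))) = (-44528 + 70119)*((-828 - 1148*243) + (-139 - 1*(-29))) = 25591*((-828 - 278964) + (-139 + 29)) = 25591*(-279792 - 110) = 25591*(-279902) = -7162972082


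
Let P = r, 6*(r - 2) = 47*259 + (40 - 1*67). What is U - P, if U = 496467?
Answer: 1483322/3 ≈ 4.9444e+5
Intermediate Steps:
r = 6079/3 (r = 2 + (47*259 + (40 - 1*67))/6 = 2 + (12173 + (40 - 67))/6 = 2 + (12173 - 27)/6 = 2 + (1/6)*12146 = 2 + 6073/3 = 6079/3 ≈ 2026.3)
P = 6079/3 ≈ 2026.3
U - P = 496467 - 1*6079/3 = 496467 - 6079/3 = 1483322/3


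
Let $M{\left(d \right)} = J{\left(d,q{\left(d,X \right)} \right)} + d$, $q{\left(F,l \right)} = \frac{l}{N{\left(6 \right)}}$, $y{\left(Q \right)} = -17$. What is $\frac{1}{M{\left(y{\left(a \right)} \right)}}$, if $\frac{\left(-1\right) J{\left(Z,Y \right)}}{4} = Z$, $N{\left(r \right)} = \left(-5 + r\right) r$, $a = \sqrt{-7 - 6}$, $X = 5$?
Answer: $\frac{1}{51} \approx 0.019608$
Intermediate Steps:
$a = i \sqrt{13}$ ($a = \sqrt{-13} = i \sqrt{13} \approx 3.6056 i$)
$N{\left(r \right)} = r \left(-5 + r\right)$
$q{\left(F,l \right)} = \frac{l}{6}$ ($q{\left(F,l \right)} = \frac{l}{6 \left(-5 + 6\right)} = \frac{l}{6 \cdot 1} = \frac{l}{6}$)
$J{\left(Z,Y \right)} = - 4 Z$
$M{\left(d \right)} = - 3 d$ ($M{\left(d \right)} = - 4 d + d = - 3 d$)
$\frac{1}{M{\left(y{\left(a \right)} \right)}} = \frac{1}{\left(-3\right) \left(-17\right)} = \frac{1}{51}$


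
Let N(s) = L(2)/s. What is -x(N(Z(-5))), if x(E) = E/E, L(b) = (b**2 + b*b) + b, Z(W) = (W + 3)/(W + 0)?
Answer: -1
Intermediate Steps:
Z(W) = (3 + W)/W
L(b) = b + 2*b**2 (L(b) = (b**2 + b**2) + b = 2*b**2 + b = b + 2*b**2)
N(s) = 10/s (N(s) = (2*(1 + 2*2))/s = (2*(1 + 4))/s = (2*5)/s = 10/s)
x(E) = 1
-x(N(Z(-5))) = -1*1 = -1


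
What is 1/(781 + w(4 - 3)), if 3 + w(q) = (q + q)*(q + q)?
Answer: 1/782 ≈ 0.0012788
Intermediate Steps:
w(q) = -3 + 4*q² (w(q) = -3 + (q + q)*(q + q) = -3 + (2*q)*(2*q) = -3 + 4*q²)
1/(781 + w(4 - 3)) = 1/(781 + (-3 + 4*(4 - 3)²)) = 1/(781 + (-3 + 4*1²)) = 1/(781 + (-3 + 4*1)) = 1/(781 + (-3 + 4)) = 1/(781 + 1) = 1/782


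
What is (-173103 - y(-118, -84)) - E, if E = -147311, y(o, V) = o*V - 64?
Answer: -35640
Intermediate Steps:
y(o, V) = -64 + V*o (y(o, V) = V*o - 64 = -64 + V*o)
(-173103 - y(-118, -84)) - E = (-173103 - (-64 - 84*(-118))) - 1*(-147311) = (-173103 - (-64 + 9912)) + 147311 = (-173103 - 1*9848) + 147311 = (-173103 - 9848) + 147311 = -182951 + 147311 = -35640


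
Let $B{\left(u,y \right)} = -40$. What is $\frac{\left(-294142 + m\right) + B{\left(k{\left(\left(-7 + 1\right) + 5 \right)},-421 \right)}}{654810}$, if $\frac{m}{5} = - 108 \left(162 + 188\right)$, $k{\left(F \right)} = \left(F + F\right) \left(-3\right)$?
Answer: $- \frac{241591}{327405} \approx -0.7379$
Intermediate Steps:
$k{\left(F \right)} = - 6 F$ ($k{\left(F \right)} = 2 F \left(-3\right) = - 6 F$)
$m = -189000$ ($m = 5 \left(- 108 \left(162 + 188\right)\right) = 5 \left(\left(-108\right) 350\right) = 5 \left(-37800\right) = -189000$)
$\frac{\left(-294142 + m\right) + B{\left(k{\left(\left(-7 + 1\right) + 5 \right)},-421 \right)}}{654810} = \frac{\left(-294142 - 189000\right) - 40}{654810} = \left(-483142 - 40\right) \frac{1}{654810} = \left(-483182\right) \frac{1}{654810} = - \frac{241591}{327405}$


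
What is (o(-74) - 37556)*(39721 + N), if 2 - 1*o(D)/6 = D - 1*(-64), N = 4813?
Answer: -1669312456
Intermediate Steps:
o(D) = -372 - 6*D (o(D) = 12 - 6*(D - 1*(-64)) = 12 - 6*(D + 64) = 12 - 6*(64 + D) = 12 + (-384 - 6*D) = -372 - 6*D)
(o(-74) - 37556)*(39721 + N) = ((-372 - 6*(-74)) - 37556)*(39721 + 4813) = ((-372 + 444) - 37556)*44534 = (72 - 37556)*44534 = -37484*44534 = -1669312456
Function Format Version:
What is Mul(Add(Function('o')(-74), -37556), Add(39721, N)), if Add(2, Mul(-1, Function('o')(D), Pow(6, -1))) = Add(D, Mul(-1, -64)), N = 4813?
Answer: -1669312456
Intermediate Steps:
Function('o')(D) = Add(-372, Mul(-6, D)) (Function('o')(D) = Add(12, Mul(-6, Add(D, Mul(-1, -64)))) = Add(12, Mul(-6, Add(D, 64))) = Add(12, Mul(-6, Add(64, D))) = Add(12, Add(-384, Mul(-6, D))) = Add(-372, Mul(-6, D)))
Mul(Add(Function('o')(-74), -37556), Add(39721, N)) = Mul(Add(Add(-372, Mul(-6, -74)), -37556), Add(39721, 4813)) = Mul(Add(Add(-372, 444), -37556), 44534) = Mul(Add(72, -37556), 44534) = Mul(-37484, 44534) = -1669312456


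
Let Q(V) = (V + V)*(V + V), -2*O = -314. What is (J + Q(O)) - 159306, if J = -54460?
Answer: -115170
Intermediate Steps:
O = 157 (O = -½*(-314) = 157)
Q(V) = 4*V² (Q(V) = (2*V)*(2*V) = 4*V²)
(J + Q(O)) - 159306 = (-54460 + 4*157²) - 159306 = (-54460 + 4*24649) - 159306 = (-54460 + 98596) - 159306 = 44136 - 159306 = -115170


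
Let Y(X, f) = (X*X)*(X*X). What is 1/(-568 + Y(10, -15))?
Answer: 1/9432 ≈ 0.00010602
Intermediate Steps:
Y(X, f) = X⁴ (Y(X, f) = X²*X² = X⁴)
1/(-568 + Y(10, -15)) = 1/(-568 + 10⁴) = 1/(-568 + 10000) = 1/9432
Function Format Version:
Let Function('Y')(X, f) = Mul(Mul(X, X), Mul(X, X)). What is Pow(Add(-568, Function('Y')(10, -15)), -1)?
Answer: Rational(1, 9432) ≈ 0.00010602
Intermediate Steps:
Function('Y')(X, f) = Pow(X, 4) (Function('Y')(X, f) = Mul(Pow(X, 2), Pow(X, 2)) = Pow(X, 4))
Pow(Add(-568, Function('Y')(10, -15)), -1) = Pow(Add(-568, Pow(10, 4)), -1) = Pow(Add(-568, 10000), -1) = Pow(9432, -1) = Rational(1, 9432)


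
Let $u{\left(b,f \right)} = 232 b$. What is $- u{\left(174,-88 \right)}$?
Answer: $-40368$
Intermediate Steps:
$- u{\left(174,-88 \right)} = - 232 \cdot 174 = \left(-1\right) 40368 = -40368$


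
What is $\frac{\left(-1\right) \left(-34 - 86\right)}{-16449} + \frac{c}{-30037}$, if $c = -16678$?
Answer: $\frac{90243994}{164692871} \approx 0.54795$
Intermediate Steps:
$\frac{\left(-1\right) \left(-34 - 86\right)}{-16449} + \frac{c}{-30037} = \frac{\left(-1\right) \left(-34 - 86\right)}{-16449} - \frac{16678}{-30037} = \left(-1\right) \left(-120\right) \left(- \frac{1}{16449}\right) - - \frac{16678}{30037} = 120 \left(- \frac{1}{16449}\right) + \frac{16678}{30037} = - \frac{40}{5483} + \frac{16678}{30037} = \frac{90243994}{164692871}$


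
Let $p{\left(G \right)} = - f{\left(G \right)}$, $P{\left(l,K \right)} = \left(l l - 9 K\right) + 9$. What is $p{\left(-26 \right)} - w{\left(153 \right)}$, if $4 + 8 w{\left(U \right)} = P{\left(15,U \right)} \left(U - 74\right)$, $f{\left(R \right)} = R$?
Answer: $\frac{90509}{8} \approx 11314.0$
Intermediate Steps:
$P{\left(l,K \right)} = 9 + l^{2} - 9 K$ ($P{\left(l,K \right)} = \left(l^{2} - 9 K\right) + 9 = 9 + l^{2} - 9 K$)
$p{\left(G \right)} = - G$
$w{\left(U \right)} = - \frac{1}{2} + \frac{\left(-74 + U\right) \left(234 - 9 U\right)}{8}$ ($w{\left(U \right)} = - \frac{1}{2} + \frac{\left(9 + 15^{2} - 9 U\right) \left(U - 74\right)}{8} = - \frac{1}{2} + \frac{\left(9 + 225 - 9 U\right) \left(-74 + U\right)}{8} = - \frac{1}{2} + \frac{\left(234 - 9 U\right) \left(-74 + U\right)}{8} = - \frac{1}{2} + \frac{\left(-74 + U\right) \left(234 - 9 U\right)}{8}$)
$p{\left(-26 \right)} - w{\left(153 \right)} = \left(-1\right) \left(-26\right) - \left(-2165 - \frac{9 \cdot 153^{2}}{8} + \frac{225}{2} \cdot 153\right) = 26 - \left(-2165 - \frac{210681}{8} + \frac{34425}{2}\right) = 26 - - \frac{90301}{8} = 26 + \frac{90301}{8} = \frac{90509}{8}$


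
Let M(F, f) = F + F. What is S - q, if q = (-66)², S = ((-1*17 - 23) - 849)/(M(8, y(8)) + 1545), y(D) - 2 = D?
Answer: -971515/223 ≈ -4356.6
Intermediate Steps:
y(D) = 2 + D
M(F, f) = 2*F
S = -127/223 (S = ((-1*17 - 23) - 849)/(2*8 + 1545) = ((-17 - 23) - 849)/(16 + 1545) = (-40 - 849)/1561 = -889*1/1561 = -127/223 ≈ -0.56951)
q = 4356
S - q = -127/223 - 1*4356 = -127/223 - 4356 = -971515/223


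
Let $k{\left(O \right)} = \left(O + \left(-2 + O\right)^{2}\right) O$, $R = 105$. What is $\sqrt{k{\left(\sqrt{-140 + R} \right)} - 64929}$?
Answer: $\sqrt{-64824 - 31 i \sqrt{35}} \approx 0.3602 - 254.61 i$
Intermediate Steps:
$k{\left(O \right)} = O \left(O + \left(-2 + O\right)^{2}\right)$
$\sqrt{k{\left(\sqrt{-140 + R} \right)} - 64929} = \sqrt{\sqrt{-140 + 105} \left(\sqrt{-140 + 105} + \left(-2 + \sqrt{-140 + 105}\right)^{2}\right) - 64929} = \sqrt{\sqrt{-35} \left(\sqrt{-35} + \left(-2 + \sqrt{-35}\right)^{2}\right) - 64929} = \sqrt{i \sqrt{35} \left(i \sqrt{35} + \left(-2 + i \sqrt{35}\right)^{2}\right) - 64929} = \sqrt{i \sqrt{35} \left(\left(-2 + i \sqrt{35}\right)^{2} + i \sqrt{35}\right) - 64929} = \sqrt{-64929 + i \sqrt{35} \left(\left(-2 + i \sqrt{35}\right)^{2} + i \sqrt{35}\right)}$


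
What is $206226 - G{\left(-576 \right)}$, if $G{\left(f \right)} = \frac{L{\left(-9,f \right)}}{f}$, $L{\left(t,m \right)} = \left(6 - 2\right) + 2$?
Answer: $\frac{19797697}{96} \approx 2.0623 \cdot 10^{5}$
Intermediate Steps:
$L{\left(t,m \right)} = 6$ ($L{\left(t,m \right)} = 4 + 2 = 6$)
$G{\left(f \right)} = \frac{6}{f}$
$206226 - G{\left(-576 \right)} = 206226 - \frac{6}{-576} = 206226 - 6 \left(- \frac{1}{576}\right) = 206226 - - \frac{1}{96} = 206226 + \frac{1}{96} = \frac{19797697}{96}$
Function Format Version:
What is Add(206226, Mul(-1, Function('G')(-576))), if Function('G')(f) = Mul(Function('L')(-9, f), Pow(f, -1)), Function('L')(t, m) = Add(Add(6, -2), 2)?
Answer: Rational(19797697, 96) ≈ 2.0623e+5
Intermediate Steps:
Function('L')(t, m) = 6 (Function('L')(t, m) = Add(4, 2) = 6)
Function('G')(f) = Mul(6, Pow(f, -1))
Add(206226, Mul(-1, Function('G')(-576))) = Add(206226, Mul(-1, Mul(6, Pow(-576, -1)))) = Add(206226, Mul(-1, Mul(6, Rational(-1, 576)))) = Add(206226, Mul(-1, Rational(-1, 96))) = Add(206226, Rational(1, 96)) = Rational(19797697, 96)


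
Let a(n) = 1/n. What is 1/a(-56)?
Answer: -56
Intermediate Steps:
1/a(-56) = 1/(1/(-56)) = 1/(-1/56) = -56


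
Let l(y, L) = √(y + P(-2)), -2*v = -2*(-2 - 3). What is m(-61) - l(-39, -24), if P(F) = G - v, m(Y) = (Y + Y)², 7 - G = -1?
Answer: 14884 - I*√26 ≈ 14884.0 - 5.099*I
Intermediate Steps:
G = 8 (G = 7 - 1*(-1) = 7 + 1 = 8)
m(Y) = 4*Y² (m(Y) = (2*Y)² = 4*Y²)
v = -5 (v = -(-1)*(-2 - 3) = -(-1)*(-5) = -½*10 = -5)
P(F) = 13 (P(F) = 8 - 1*(-5) = 8 + 5 = 13)
l(y, L) = √(13 + y) (l(y, L) = √(y + 13) = √(13 + y))
m(-61) - l(-39, -24) = 4*(-61)² - √(13 - 39) = 4*3721 - √(-26) = 14884 - I*√26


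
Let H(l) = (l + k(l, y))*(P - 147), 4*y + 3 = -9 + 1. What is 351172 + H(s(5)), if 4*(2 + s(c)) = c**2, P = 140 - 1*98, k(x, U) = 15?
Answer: 1396603/4 ≈ 3.4915e+5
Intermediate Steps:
y = -11/4 (y = -3/4 + (-9 + 1)/4 = -3/4 + (1/4)*(-8) = -3/4 - 2 = -11/4 ≈ -2.7500)
P = 42 (P = 140 - 98 = 42)
s(c) = -2 + c**2/4
H(l) = -1575 - 105*l (H(l) = (l + 15)*(42 - 147) = (15 + l)*(-105) = -1575 - 105*l)
351172 + H(s(5)) = 351172 + (-1575 - 105*(-2 + (1/4)*5**2)) = 351172 + (-1575 - 105*(-2 + (1/4)*25)) = 351172 + (-1575 - 105*(-2 + 25/4)) = 351172 + (-1575 - 105*17/4) = 351172 + (-1575 - 1785/4) = 351172 - 8085/4 = 1396603/4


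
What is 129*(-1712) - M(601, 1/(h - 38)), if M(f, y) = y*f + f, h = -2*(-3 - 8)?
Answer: -3542583/16 ≈ -2.2141e+5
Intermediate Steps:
h = 22 (h = -2*(-11) = 22)
M(f, y) = f + f*y (M(f, y) = f*y + f = f + f*y)
129*(-1712) - M(601, 1/(h - 38)) = 129*(-1712) - 601*(1 + 1/(22 - 38)) = -220848 - 601*(1 + 1/(-16)) = -220848 - 601*(1 - 1/16) = -220848 - 601*15/16 = -220848 - 1*9015/16 = -220848 - 9015/16 = -3542583/16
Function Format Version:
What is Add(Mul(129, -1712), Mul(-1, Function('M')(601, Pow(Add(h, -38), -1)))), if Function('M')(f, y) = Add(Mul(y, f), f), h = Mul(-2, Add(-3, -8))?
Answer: Rational(-3542583, 16) ≈ -2.2141e+5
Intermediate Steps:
h = 22 (h = Mul(-2, -11) = 22)
Function('M')(f, y) = Add(f, Mul(f, y)) (Function('M')(f, y) = Add(Mul(f, y), f) = Add(f, Mul(f, y)))
Add(Mul(129, -1712), Mul(-1, Function('M')(601, Pow(Add(h, -38), -1)))) = Add(Mul(129, -1712), Mul(-1, Mul(601, Add(1, Pow(Add(22, -38), -1))))) = Add(-220848, Mul(-1, Mul(601, Add(1, Pow(-16, -1))))) = Add(-220848, Mul(-1, Mul(601, Add(1, Rational(-1, 16))))) = Add(-220848, Mul(-1, Mul(601, Rational(15, 16)))) = Add(-220848, Mul(-1, Rational(9015, 16))) = Add(-220848, Rational(-9015, 16)) = Rational(-3542583, 16)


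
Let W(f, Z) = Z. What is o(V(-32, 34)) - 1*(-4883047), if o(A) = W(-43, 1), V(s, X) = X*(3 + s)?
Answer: 4883048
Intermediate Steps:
o(A) = 1
o(V(-32, 34)) - 1*(-4883047) = 1 - 1*(-4883047) = 1 + 4883047 = 4883048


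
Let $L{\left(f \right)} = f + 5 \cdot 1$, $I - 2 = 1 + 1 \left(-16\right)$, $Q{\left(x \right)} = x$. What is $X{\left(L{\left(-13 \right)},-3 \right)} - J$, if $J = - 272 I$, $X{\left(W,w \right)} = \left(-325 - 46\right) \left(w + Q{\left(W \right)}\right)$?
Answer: $545$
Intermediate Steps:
$I = -13$ ($I = 2 + \left(1 + 1 \left(-16\right)\right) = 2 + \left(1 - 16\right) = 2 - 15 = -13$)
$L{\left(f \right)} = 5 + f$ ($L{\left(f \right)} = f + 5 = 5 + f$)
$X{\left(W,w \right)} = - 371 W - 371 w$ ($X{\left(W,w \right)} = \left(-325 - 46\right) \left(w + W\right) = - 371 \left(W + w\right) = - 371 W - 371 w$)
$J = 3536$ ($J = \left(-272\right) \left(-13\right) = 3536$)
$X{\left(L{\left(-13 \right)},-3 \right)} - J = \left(- 371 \left(5 - 13\right) - -1113\right) - 3536 = \left(\left(-371\right) \left(-8\right) + 1113\right) - 3536 = \left(2968 + 1113\right) - 3536 = 4081 - 3536 = 545$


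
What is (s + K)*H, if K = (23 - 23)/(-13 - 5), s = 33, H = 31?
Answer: 1023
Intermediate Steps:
K = 0 (K = 0/(-18) = 0*(-1/18) = 0)
(s + K)*H = (33 + 0)*31 = 33*31 = 1023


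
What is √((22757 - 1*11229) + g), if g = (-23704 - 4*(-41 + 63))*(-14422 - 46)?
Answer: 2*√86058546 ≈ 18554.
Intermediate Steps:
g = 344222656 (g = (-23704 - 4*22)*(-14468) = (-23704 - 88)*(-14468) = -23792*(-14468) = 344222656)
√((22757 - 1*11229) + g) = √((22757 - 1*11229) + 344222656) = √((22757 - 11229) + 344222656) = √(11528 + 344222656) = √344234184 = 2*√86058546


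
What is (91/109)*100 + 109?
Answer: 20981/109 ≈ 192.49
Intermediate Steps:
(91/109)*100 + 109 = 9100/109 + 109 = 20981/109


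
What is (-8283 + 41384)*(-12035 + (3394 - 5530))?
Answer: -469074271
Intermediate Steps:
(-8283 + 41384)*(-12035 + (3394 - 5530)) = 33101*(-12035 - 2136) = 33101*(-14171) = -469074271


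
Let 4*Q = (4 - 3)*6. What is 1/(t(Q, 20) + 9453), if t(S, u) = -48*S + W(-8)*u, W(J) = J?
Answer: 1/9221 ≈ 0.00010845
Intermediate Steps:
Q = 3/2 (Q = ((4 - 3)*6)/4 = (1*6)/4 = (¼)*6 = 3/2 ≈ 1.5000)
t(S, u) = -48*S - 8*u
1/(t(Q, 20) + 9453) = 1/((-48*3/2 - 8*20) + 9453) = 1/((-72 - 160) + 9453) = 1/(-232 + 9453) = 1/9221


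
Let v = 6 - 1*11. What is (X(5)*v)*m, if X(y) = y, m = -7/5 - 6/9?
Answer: 155/3 ≈ 51.667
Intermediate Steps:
m = -31/15 (m = -7*⅕ - 6*⅑ = -7/5 - ⅔ = -31/15 ≈ -2.0667)
v = -5 (v = 6 - 11 = -5)
(X(5)*v)*m = (5*(-5))*(-31/15) = -25*(-31/15) = 155/3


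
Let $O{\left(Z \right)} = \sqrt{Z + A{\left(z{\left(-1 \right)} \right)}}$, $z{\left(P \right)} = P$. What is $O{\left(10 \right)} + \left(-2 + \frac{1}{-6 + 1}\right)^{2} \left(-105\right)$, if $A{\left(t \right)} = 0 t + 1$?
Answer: $- \frac{2541}{5} + \sqrt{11} \approx -504.88$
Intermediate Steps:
$A{\left(t \right)} = 1$ ($A{\left(t \right)} = 0 + 1 = 1$)
$O{\left(Z \right)} = \sqrt{1 + Z}$ ($O{\left(Z \right)} = \sqrt{Z + 1} = \sqrt{1 + Z}$)
$O{\left(10 \right)} + \left(-2 + \frac{1}{-6 + 1}\right)^{2} \left(-105\right) = \sqrt{1 + 10} + \left(-2 + \frac{1}{-6 + 1}\right)^{2} \left(-105\right) = \sqrt{11} + \left(-2 + \frac{1}{-5}\right)^{2} \left(-105\right) = \sqrt{11} + \left(-2 - \frac{1}{5}\right)^{2} \left(-105\right) = \sqrt{11} + \left(- \frac{11}{5}\right)^{2} \left(-105\right) = \sqrt{11} + \frac{121}{25} \left(-105\right) = \sqrt{11} - \frac{2541}{5} = - \frac{2541}{5} + \sqrt{11}$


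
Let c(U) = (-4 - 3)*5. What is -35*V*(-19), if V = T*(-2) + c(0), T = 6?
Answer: -31255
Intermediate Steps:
c(U) = -35 (c(U) = -7*5 = -35)
V = -47 (V = 6*(-2) - 35 = -12 - 35 = -47)
-35*V*(-19) = -35*(-47)*(-19) = 1645*(-19) = -31255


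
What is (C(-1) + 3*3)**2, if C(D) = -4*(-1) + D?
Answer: 144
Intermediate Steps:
C(D) = 4 + D
(C(-1) + 3*3)**2 = ((4 - 1) + 3*3)**2 = (3 + 9)**2 = 12**2 = 144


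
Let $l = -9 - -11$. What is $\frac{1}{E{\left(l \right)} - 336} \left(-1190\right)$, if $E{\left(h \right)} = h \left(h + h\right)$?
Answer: $\frac{595}{164} \approx 3.628$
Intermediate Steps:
$l = 2$ ($l = -9 + 11 = 2$)
$E{\left(h \right)} = 2 h^{2}$ ($E{\left(h \right)} = h 2 h = 2 h^{2}$)
$\frac{1}{E{\left(l \right)} - 336} \left(-1190\right) = \frac{1}{2 \cdot 2^{2} - 336} \left(-1190\right) = \frac{1}{2 \cdot 4 - 336} \left(-1190\right) = \frac{1}{8 - 336} \left(-1190\right) = \frac{1}{-328} \left(-1190\right) = \left(- \frac{1}{328}\right) \left(-1190\right) = \frac{595}{164}$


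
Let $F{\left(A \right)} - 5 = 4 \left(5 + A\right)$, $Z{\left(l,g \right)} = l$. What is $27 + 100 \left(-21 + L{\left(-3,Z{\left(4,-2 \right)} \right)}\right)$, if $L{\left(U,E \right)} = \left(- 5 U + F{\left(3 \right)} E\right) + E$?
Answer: $14627$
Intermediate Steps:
$F{\left(A \right)} = 25 + 4 A$ ($F{\left(A \right)} = 5 + 4 \left(5 + A\right) = 5 + \left(20 + 4 A\right) = 25 + 4 A$)
$L{\left(U,E \right)} = - 5 U + 38 E$ ($L{\left(U,E \right)} = \left(- 5 U + \left(25 + 4 \cdot 3\right) E\right) + E = \left(- 5 U + \left(25 + 12\right) E\right) + E = \left(- 5 U + 37 E\right) + E = - 5 U + 38 E$)
$27 + 100 \left(-21 + L{\left(-3,Z{\left(4,-2 \right)} \right)}\right) = 27 + 100 \left(-21 + \left(\left(-5\right) \left(-3\right) + 38 \cdot 4\right)\right) = 27 + 100 \left(-21 + \left(15 + 152\right)\right) = 27 + 100 \left(-21 + 167\right) = 27 + 100 \cdot 146 = 27 + 14600 = 14627$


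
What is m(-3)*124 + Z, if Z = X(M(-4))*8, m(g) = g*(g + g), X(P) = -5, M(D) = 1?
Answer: 2192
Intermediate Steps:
m(g) = 2*g² (m(g) = g*(2*g) = 2*g²)
Z = -40 (Z = -5*8 = -40)
m(-3)*124 + Z = (2*(-3)²)*124 - 40 = (2*9)*124 - 40 = 18*124 - 40 = 2232 - 40 = 2192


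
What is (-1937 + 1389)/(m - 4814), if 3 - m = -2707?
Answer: 137/526 ≈ 0.26046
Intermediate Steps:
m = 2710 (m = 3 - 1*(-2707) = 3 + 2707 = 2710)
(-1937 + 1389)/(m - 4814) = (-1937 + 1389)/(2710 - 4814) = -548/(-2104) = -548*(-1/2104) = 137/526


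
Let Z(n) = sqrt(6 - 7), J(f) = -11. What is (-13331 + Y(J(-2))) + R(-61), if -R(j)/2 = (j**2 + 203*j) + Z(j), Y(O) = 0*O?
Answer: 3993 - 2*I ≈ 3993.0 - 2.0*I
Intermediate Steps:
Y(O) = 0
Z(n) = I (Z(n) = sqrt(-1) = I)
R(j) = -406*j - 2*I - 2*j**2 (R(j) = -2*((j**2 + 203*j) + I) = -2*(I + j**2 + 203*j) = -406*j - 2*I - 2*j**2)
(-13331 + Y(J(-2))) + R(-61) = (-13331 + 0) + (-406*(-61) - 2*I - 2*(-61)**2) = -13331 + (24766 - 2*I - 2*3721) = -13331 + (24766 - 2*I - 7442) = -13331 + (17324 - 2*I) = 3993 - 2*I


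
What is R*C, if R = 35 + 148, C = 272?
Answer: 49776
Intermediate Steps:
R = 183
R*C = 183*272 = 49776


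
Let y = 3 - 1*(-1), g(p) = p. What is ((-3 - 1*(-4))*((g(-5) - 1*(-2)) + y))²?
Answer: 1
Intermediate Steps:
y = 4 (y = 3 + 1 = 4)
((-3 - 1*(-4))*((g(-5) - 1*(-2)) + y))² = ((-3 - 1*(-4))*((-5 - 1*(-2)) + 4))² = ((-3 + 4)*((-5 + 2) + 4))² = (1*(-3 + 4))² = (1*1)² = 1² = 1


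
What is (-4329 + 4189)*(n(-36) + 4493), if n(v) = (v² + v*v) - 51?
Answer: -984760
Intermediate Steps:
n(v) = -51 + 2*v² (n(v) = (v² + v²) - 51 = 2*v² - 51 = -51 + 2*v²)
(-4329 + 4189)*(n(-36) + 4493) = (-4329 + 4189)*((-51 + 2*(-36)²) + 4493) = -140*((-51 + 2*1296) + 4493) = -140*((-51 + 2592) + 4493) = -140*(2541 + 4493) = -140*7034 = -984760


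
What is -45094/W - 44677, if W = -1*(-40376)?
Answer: -128851689/2884 ≈ -44678.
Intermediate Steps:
W = 40376
-45094/W - 44677 = -45094/40376 - 44677 = -45094*1/40376 - 44677 = -3221/2884 - 44677 = -128851689/2884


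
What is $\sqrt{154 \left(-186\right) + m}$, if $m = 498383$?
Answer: $\sqrt{469739} \approx 685.38$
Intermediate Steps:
$\sqrt{154 \left(-186\right) + m} = \sqrt{154 \left(-186\right) + 498383} = \sqrt{-28644 + 498383} = \sqrt{469739}$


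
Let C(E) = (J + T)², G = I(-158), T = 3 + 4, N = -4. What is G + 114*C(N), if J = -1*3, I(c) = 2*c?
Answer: 1508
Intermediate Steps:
T = 7
G = -316 (G = 2*(-158) = -316)
J = -3
C(E) = 16 (C(E) = (-3 + 7)² = 4² = 16)
G + 114*C(N) = -316 + 114*16 = -316 + 1824 = 1508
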